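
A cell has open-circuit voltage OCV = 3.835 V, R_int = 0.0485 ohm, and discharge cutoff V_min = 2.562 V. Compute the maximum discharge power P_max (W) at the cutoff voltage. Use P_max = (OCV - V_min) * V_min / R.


P_max = (OCV - V_min) * V_min / R = (3.835 - 2.562) * 2.562 / 0.0485 = 1.273 * 2.562 / 0.0485 = 67.25 W

67.25 W


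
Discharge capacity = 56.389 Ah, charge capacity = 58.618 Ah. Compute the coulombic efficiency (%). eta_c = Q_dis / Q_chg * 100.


Coulombic efficiency = 56.389/58.618 * 100% = 96.20%

96.20%


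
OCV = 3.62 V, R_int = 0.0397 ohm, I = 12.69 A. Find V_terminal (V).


IR drop = 12.69 * 0.0397 = 0.50379 V
V = 3.62 - 0.50379 = 3.116 V

3.116 V


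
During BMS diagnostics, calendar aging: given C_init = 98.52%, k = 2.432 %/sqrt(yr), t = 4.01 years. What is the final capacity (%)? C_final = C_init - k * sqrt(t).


sqrt(t) = sqrt(4.01) = 2.0025
C_final = 98.52 - 2.432 * 2.0025 = 93.65%

93.65%


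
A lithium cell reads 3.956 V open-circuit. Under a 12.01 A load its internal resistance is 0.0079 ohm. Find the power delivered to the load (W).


Step 1: V_terminal = OCV - I*R = 3.956 - 12.01 * 0.0079 = 3.8611 V
Step 2: P_out = V_terminal * I = 3.8611 * 12.01 = 46.37 W

46.37 W


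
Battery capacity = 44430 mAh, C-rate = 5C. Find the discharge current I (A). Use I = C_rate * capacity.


Convert: capacity = 44430 mAh = 44.43 Ah
At 5C: I = 5 * 44.43 Ah = 222.15 A

222.15 A


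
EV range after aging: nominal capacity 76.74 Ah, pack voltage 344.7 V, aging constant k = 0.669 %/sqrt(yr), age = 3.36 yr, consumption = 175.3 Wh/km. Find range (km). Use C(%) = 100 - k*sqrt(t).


Step 1: capacity retention = 100 - 0.669 * sqrt(3.36) = 100 - 0.669 * 1.833 = 98.774%
Step 2: C_now = 76.74 * 98.774/100 = 75.799 Ah
Step 3: E_pack = V * C_now = 344.7 * 75.799 = 26128 Wh
Step 4: range = E_pack / consumption = 26128 / 175.3 = 149.0 km

149.0 km


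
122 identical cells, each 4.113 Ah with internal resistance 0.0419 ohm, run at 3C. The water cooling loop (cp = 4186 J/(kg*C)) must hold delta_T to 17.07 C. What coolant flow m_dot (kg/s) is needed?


Step 1: I = 3 * 4.113 = 12.339 A
Step 2: Q_cell = I^2 * R = 12.339^2 * 0.0419 = 6.3793 W
Step 3: Q_total = 122 * 6.3793 = 778.27 W
Step 4: m_dot = Q_total / (cp * dT) = 778.27 / (4186 * 17.07) = 0.01089 kg/s

0.01089 kg/s


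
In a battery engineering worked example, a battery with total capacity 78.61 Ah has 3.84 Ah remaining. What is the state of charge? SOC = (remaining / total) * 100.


SOC = (remaining / total) * 100 = (3.84 / 78.61) * 100 = 4.885%

4.885%


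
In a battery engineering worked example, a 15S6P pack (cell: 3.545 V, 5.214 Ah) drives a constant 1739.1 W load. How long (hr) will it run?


Step 1: E_pack = Ns * V_cell * Np * C_cell = 15 * 3.545 * 6 * 5.214 = 1663.5 Wh
Step 2: t = E_pack / P = 1663.5 / 1739.1 = 0.9565 hr

0.9565 hr


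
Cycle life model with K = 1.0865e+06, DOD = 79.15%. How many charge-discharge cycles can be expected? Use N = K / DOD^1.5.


DOD^1.5 = 704.17
N = K / DOD^1.5 = 1.0865e+06 / 704.17 = 1543

1543 cycles


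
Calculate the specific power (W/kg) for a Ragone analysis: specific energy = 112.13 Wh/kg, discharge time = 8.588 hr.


P_specific = E / t = 112.13 / 8.588 = 13.06 W/kg

13.06 W/kg


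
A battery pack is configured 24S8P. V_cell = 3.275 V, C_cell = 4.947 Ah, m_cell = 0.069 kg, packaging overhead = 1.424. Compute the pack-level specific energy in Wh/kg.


Step 1: V_pack = 24 * 3.275 = 78.6 V
Step 2: C_pack = 8 * 4.947 = 39.576 Ah
Step 3: E_pack = V_pack * C_pack = 78.6 * 39.576 = 3110.7 Wh
Step 4: m_pack = 24 * 8 * 0.069 * 1.424 = 18.865 kg
Step 5: ED = E_pack / m_pack = 3110.7 / 18.865 = 164.9 Wh/kg

164.9 Wh/kg


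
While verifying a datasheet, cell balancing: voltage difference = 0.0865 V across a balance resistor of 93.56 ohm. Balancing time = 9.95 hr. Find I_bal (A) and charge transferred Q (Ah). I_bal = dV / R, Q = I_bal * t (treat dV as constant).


First, Ohm's law: I_bal = 0.0865 V / 93.56 ohm = 9.2454e-04 A
Then Q = I * t = 9.2454e-04 A * 9.95 hr = 0.009199 Ah

I=9.2454e-04 A, Q=0.009199 Ah


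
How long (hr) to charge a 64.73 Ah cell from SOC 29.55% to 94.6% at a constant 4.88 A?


Step 1: dSOC = 94.6% - 29.55% = 65.05%
Step 2: delta_Ah = 64.73 * 65.05 / 100 = 42.107 Ah
Step 3: t = 42.107 / 4.88 = 8.628 hr

8.628 hr


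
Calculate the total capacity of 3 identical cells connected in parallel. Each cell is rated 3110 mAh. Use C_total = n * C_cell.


Convert: C_cell = 3110 mAh = 3.11 Ah
C_total = 3 * 3.11 = 9.33 Ah

9.33 Ah


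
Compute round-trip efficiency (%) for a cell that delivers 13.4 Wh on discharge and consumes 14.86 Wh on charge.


eta_e = E_dis / E_chg * 100 = 13.4 / 14.86 * 100 = 90.17%

90.17%


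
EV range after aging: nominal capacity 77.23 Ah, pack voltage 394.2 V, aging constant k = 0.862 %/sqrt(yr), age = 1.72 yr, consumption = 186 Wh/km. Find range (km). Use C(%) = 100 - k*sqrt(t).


Step 1: capacity retention = 100 - 0.862 * sqrt(1.72) = 100 - 0.862 * 1.3115 = 98.869%
Step 2: C_now = 77.23 * 98.869/100 = 76.357 Ah
Step 3: E_pack = V * C_now = 394.2 * 76.357 = 30100 Wh
Step 4: range = E_pack / consumption = 30100 / 186 = 161.8 km

161.8 km


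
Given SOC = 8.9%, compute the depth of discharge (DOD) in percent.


DOD = 100 - SOC = 100 - 8.9 = 91.1%

91.1%


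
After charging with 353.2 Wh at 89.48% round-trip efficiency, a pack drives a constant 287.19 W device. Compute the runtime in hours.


Step 1: E_discharge = eta/100 * E_charge = 89.48/100 * 353.2 = 316.04 Wh
Step 2: t = E_discharge / P = 316.04 / 287.19 = 1.100 hr

1.100 hr


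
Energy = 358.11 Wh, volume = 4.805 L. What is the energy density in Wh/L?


Volumetric ED = 358.11 Wh / 4.805 L = 74.53 Wh/L

74.53 Wh/L


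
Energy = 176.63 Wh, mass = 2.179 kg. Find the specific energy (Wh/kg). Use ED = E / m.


Specific energy = 176.63 Wh / 2.179 kg = 81.06 Wh/kg

81.06 Wh/kg


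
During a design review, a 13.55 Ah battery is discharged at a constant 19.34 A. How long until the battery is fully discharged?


t = capacity / current = 13.55 / 19.34 = 0.7006 hr

0.7006 hr


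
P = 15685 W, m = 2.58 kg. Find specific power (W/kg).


SP = P / m = 15685 / 2.58 = 6079 W/kg

6079 W/kg


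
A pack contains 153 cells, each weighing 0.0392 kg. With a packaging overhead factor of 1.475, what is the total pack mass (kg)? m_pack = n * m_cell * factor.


m_pack = n * m_cell * overhead = 153 * 0.0392 * 1.475 = 8.846 kg

8.846 kg


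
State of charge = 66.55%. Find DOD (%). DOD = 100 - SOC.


DOD = 100 - SOC = 100 - 66.55 = 33.45%

33.45%


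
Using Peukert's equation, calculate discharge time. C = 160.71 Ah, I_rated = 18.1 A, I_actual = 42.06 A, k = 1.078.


Step 1: t_rated = C / I_rated = 160.71 / 18.1 = 8.879 hr
Step 2: ratio = 18.1 / 42.06 = 0.43034
Step 3: ratio^k = 0.43034^1.078 = 0.40295
Step 4: t = t_rated * ratio^k = 8.879 * 0.40295 = 3.578 hr

3.578 hr


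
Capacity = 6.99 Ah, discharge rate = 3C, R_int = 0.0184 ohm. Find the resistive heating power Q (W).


Step 1: I = C_rate * capacity = 3 * 6.99 = 20.97 A
Step 2: Q = I^2 * R = 20.97^2 * 0.0184 = 439.74 * 0.0184 = 8.091 W

8.091 W


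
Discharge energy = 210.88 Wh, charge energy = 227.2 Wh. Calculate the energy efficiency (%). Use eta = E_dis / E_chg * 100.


Round-trip efficiency = 210.88/227.2 * 100% = 92.82%

92.82%


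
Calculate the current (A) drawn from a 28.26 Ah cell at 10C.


I = C_rate * capacity = 10 * 28.26 = 282.6 A

282.6 A


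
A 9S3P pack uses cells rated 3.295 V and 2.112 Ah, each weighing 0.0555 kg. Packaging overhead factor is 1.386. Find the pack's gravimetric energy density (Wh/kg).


Step 1: V_pack = 9 * 3.295 = 29.655 V
Step 2: C_pack = 3 * 2.112 = 6.336 Ah
Step 3: E_pack = V_pack * C_pack = 29.655 * 6.336 = 187.89 Wh
Step 4: m_pack = 9 * 3 * 0.0555 * 1.386 = 2.0769 kg
Step 5: ED = E_pack / m_pack = 187.89 / 2.0769 = 90.47 Wh/kg

90.47 Wh/kg


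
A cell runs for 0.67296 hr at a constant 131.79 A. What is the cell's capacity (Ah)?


C = I * t = 131.79 * 0.67296 = 88.69 Ah

88.69 Ah


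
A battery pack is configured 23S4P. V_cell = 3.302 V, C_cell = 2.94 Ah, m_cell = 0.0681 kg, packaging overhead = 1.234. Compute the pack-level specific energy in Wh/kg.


Step 1: V_pack = 23 * 3.302 = 75.946 V
Step 2: C_pack = 4 * 2.94 = 11.76 Ah
Step 3: E_pack = V_pack * C_pack = 75.946 * 11.76 = 893.12 Wh
Step 4: m_pack = 23 * 4 * 0.0681 * 1.234 = 7.7313 kg
Step 5: ED = E_pack / m_pack = 893.12 / 7.7313 = 115.5 Wh/kg

115.5 Wh/kg


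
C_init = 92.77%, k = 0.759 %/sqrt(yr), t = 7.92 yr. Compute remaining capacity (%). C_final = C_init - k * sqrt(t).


Step 1: sqrt(7.92 yr) = 2.8142
Step 2: drop = 0.759 * 2.8142 = 2.136
Step 3: C_final = 92.77 - 2.136 = 90.63%

90.63%


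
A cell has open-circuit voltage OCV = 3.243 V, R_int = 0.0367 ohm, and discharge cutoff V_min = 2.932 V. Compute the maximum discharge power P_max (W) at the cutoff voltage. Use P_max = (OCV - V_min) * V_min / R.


P_max = (OCV - V_min) * V_min / R = (3.243 - 2.932) * 2.932 / 0.0367 = 0.311 * 2.932 / 0.0367 = 24.85 W

24.85 W


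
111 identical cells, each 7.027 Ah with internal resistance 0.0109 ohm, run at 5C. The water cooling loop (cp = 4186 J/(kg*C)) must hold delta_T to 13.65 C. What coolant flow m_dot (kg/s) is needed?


Step 1: I = 5 * 7.027 = 35.135 A
Step 2: Q_cell = I^2 * R = 35.135^2 * 0.0109 = 13.456 W
Step 3: Q_total = 111 * 13.456 = 1493.6 W
Step 4: m_dot = Q_total / (cp * dT) = 1493.6 / (4186 * 13.65) = 0.02614 kg/s

0.02614 kg/s


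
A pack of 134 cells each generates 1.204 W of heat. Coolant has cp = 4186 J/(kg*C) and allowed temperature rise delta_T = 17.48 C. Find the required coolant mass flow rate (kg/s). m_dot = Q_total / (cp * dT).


Step 1: Total heat Q = 134 * 1.204 W = 161.34 W
Step 2: denom = cp * dT = 4186 * 17.48 = 73171
Step 3: m_dot = 161.34 / 73171 = 0.002205 kg/s

0.002205 kg/s


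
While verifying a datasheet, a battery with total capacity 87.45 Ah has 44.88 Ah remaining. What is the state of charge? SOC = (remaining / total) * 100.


SOC = (remaining / total) * 100 = (44.88 / 87.45) * 100 = 51.32%

51.32%


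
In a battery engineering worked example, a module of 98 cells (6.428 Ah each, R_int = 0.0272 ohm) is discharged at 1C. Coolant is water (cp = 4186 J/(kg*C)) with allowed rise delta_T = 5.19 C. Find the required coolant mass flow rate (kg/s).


Step 1: I = 1 * 6.428 = 6.428 A
Step 2: Q_cell = I^2 * R = 6.428^2 * 0.0272 = 1.1239 W
Step 3: Q_total = 98 * 1.1239 = 110.14 W
Step 4: m_dot = Q_total / (cp * dT) = 110.14 / (4186 * 5.19) = 0.005070 kg/s

0.005070 kg/s


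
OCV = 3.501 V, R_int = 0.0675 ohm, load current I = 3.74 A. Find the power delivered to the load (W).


Step 1: V_terminal = OCV - I*R = 3.501 - 3.74 * 0.0675 = 3.2486 V
Step 2: P_out = V_terminal * I = 3.2486 * 3.74 = 12.15 W

12.15 W


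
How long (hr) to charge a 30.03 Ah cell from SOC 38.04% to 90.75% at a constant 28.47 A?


Step 1: dSOC = 90.75% - 38.04% = 52.71%
Step 2: delta_Ah = 30.03 * 52.71 / 100 = 15.829 Ah
Step 3: t = 15.829 / 28.47 = 0.5560 hr

0.5560 hr


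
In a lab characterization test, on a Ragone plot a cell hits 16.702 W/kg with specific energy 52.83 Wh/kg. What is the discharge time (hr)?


t = E / P = 52.83 / 16.702 = 3.163 hr

3.163 hr


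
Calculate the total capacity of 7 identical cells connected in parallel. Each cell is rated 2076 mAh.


Convert: C_cell = 2076 mAh = 2.076 Ah
C_total = 7 * 2.076 = 14.532 Ah

14.532 Ah


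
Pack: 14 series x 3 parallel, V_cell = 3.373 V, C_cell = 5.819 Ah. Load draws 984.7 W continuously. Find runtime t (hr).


Step 1: E_pack = Ns * V_cell * Np * C_cell = 14 * 3.373 * 3 * 5.819 = 824.35 Wh
Step 2: t = E_pack / P = 824.35 / 984.7 = 0.8372 hr

0.8372 hr


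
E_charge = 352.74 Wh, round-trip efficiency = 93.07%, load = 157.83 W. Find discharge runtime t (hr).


Step 1: E_discharge = eta/100 * E_charge = 93.07/100 * 352.74 = 328.3 Wh
Step 2: t = E_discharge / P = 328.3 / 157.83 = 2.080 hr

2.080 hr


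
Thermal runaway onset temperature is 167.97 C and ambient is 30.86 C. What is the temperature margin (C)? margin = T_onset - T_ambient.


margin = T_onset - T_ambient = 167.97 - 30.86 = 137.11 C

137.11 C


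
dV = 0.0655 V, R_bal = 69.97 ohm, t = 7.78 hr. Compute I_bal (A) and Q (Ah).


I_bal = dV / R = 0.0655 / 69.97 = 9.3612e-04 A
Q = I_bal * t = 9.3612e-04 * 7.78 = 0.007283 Ah

I=9.3612e-04 A, Q=0.007283 Ah


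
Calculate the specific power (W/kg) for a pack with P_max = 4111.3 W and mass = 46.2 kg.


SP = P / m = 4111.3 / 46.2 = 88.99 W/kg

88.99 W/kg


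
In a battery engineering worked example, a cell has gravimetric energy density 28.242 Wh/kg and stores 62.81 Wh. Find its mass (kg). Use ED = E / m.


m = E / ED = 62.81 / 28.242 = 2.224 kg

2.224 kg


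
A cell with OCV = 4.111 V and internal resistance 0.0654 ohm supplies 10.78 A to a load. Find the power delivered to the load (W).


Step 1: V_terminal = OCV - I*R = 4.111 - 10.78 * 0.0654 = 3.406 V
Step 2: P_out = V_terminal * I = 3.406 * 10.78 = 36.72 W

36.72 W


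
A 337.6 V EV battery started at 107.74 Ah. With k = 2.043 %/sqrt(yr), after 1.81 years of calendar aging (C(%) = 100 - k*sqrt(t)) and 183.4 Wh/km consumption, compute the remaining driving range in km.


Step 1: capacity retention = 100 - 2.043 * sqrt(1.81) = 100 - 2.043 * 1.3454 = 97.251%
Step 2: C_now = 107.74 * 97.251/100 = 104.78 Ah
Step 3: E_pack = V * C_now = 337.6 * 104.78 = 35374 Wh
Step 4: range = E_pack / consumption = 35374 / 183.4 = 192.9 km

192.9 km


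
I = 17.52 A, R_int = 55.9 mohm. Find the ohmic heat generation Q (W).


Convert: R = 55.9 mohm = 0.0559 ohm
Q = I^2 * R = 17.52^2 * 0.0559 = 17.16 W

17.16 W


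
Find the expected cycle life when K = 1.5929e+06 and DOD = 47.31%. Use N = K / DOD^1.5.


Step 1: DOD^1.5 = 47.31^1.5 = 325.41
Step 2: N = 1.5929e+06 / 325.41 = 4895 cycles

4895 cycles


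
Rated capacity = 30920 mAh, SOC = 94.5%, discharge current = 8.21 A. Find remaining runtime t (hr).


Convert: C_total = 30920 mAh = 30.92 Ah
Step 1: remaining = SOC/100 * C_total = 94.5/100 * 30.92 = 29.219 Ah
Step 2: t = remaining / I = 29.219 / 8.21 = 3.559 hr

3.559 hr


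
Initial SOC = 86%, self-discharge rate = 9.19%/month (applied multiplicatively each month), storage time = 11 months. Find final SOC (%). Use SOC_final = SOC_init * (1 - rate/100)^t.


Monthly retention factor = 1 - 9.19/100 = 0.9081
Over 11 months: factor^11 = 0.34631
SOC_final = 86 * 0.34631 = 29.78%

29.78%


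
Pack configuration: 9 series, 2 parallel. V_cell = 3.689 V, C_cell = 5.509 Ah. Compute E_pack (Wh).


V_pack = 9 * 3.689 = 33.201 V
C_pack = 2 * 5.509 = 11.018 Ah
E = V_pack * C_pack = 33.201 * 11.018 = 365.8 Wh

365.8 Wh


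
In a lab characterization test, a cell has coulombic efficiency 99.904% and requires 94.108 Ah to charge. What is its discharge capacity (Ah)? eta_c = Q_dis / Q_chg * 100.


Q_dis = eta/100 * Q_chg = 99.904/100 * 94.108 = 94.02 Ah

94.02 Ah


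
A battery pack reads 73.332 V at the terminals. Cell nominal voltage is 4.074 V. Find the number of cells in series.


Rearranging: n = V_pack / V_cell = 73.332 / 4.074 = 18 cells

18


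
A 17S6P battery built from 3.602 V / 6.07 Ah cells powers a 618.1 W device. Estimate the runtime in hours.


Step 1: E_pack = Ns * V_cell * Np * C_cell = 17 * 3.602 * 6 * 6.07 = 2230.1 Wh
Step 2: t = E_pack / P = 2230.1 / 618.1 = 3.608 hr

3.608 hr


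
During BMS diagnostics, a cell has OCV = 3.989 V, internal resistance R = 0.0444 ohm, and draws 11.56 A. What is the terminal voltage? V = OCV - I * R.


V = OCV - I*R = 3.989 - 11.56 * 0.0444 = 3.476 V

3.476 V


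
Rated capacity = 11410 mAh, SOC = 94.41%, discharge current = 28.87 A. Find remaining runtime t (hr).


Convert: C_total = 11410 mAh = 11.41 Ah
Step 1: remaining = SOC/100 * C_total = 94.41/100 * 11.41 = 10.772 Ah
Step 2: t = remaining / I = 10.772 / 28.87 = 0.3731 hr

0.3731 hr


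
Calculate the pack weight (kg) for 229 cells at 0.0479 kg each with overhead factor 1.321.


m_pack = n * m_cell * overhead = 229 * 0.0479 * 1.321 = 14.49 kg

14.49 kg


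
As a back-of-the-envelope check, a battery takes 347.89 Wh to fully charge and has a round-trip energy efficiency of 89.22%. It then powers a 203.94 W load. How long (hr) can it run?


Step 1: E_discharge = eta/100 * E_charge = 89.22/100 * 347.89 = 310.39 Wh
Step 2: t = E_discharge / P = 310.39 / 203.94 = 1.522 hr

1.522 hr


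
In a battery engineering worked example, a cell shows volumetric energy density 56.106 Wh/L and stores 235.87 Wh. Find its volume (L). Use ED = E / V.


V = E / ED = 235.87 / 56.106 = 4.204 L

4.204 L


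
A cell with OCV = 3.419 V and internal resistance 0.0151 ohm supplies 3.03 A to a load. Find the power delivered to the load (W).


Step 1: V_terminal = OCV - I*R = 3.419 - 3.03 * 0.0151 = 3.3732 V
Step 2: P_out = V_terminal * I = 3.3732 * 3.03 = 10.22 W

10.22 W


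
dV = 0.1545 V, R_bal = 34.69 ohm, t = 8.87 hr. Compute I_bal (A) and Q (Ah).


First, Ohm's law: I_bal = 0.1545 V / 34.69 ohm = 0.0044537 A
Then Q = I * t = 0.0044537 A * 8.87 hr = 0.03950 Ah

I=0.0044537 A, Q=0.03950 Ah


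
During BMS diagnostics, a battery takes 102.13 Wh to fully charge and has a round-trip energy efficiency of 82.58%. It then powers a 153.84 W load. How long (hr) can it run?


Step 1: E_discharge = eta/100 * E_charge = 82.58/100 * 102.13 = 84.339 Wh
Step 2: t = E_discharge / P = 84.339 / 153.84 = 0.5482 hr

0.5482 hr


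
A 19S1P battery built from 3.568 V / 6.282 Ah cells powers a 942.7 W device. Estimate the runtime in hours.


Step 1: E_pack = Ns * V_cell * Np * C_cell = 19 * 3.568 * 1 * 6.282 = 425.87 Wh
Step 2: t = E_pack / P = 425.87 / 942.7 = 0.4518 hr

0.4518 hr


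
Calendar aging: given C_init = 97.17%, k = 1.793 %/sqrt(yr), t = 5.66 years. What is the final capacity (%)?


Step 1: sqrt(5.66 yr) = 2.3791
Step 2: drop = 1.793 * 2.3791 = 4.2657
Step 3: C_final = 97.17 - 4.2657 = 92.90%

92.90%


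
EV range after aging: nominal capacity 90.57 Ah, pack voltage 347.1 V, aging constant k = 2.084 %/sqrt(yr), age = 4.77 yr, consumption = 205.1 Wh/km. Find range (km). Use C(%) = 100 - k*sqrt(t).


Step 1: capacity retention = 100 - 2.084 * sqrt(4.77) = 100 - 2.084 * 2.184 = 95.449%
Step 2: C_now = 90.57 * 95.449/100 = 86.448 Ah
Step 3: E_pack = V * C_now = 347.1 * 86.448 = 30006 Wh
Step 4: range = E_pack / consumption = 30006 / 205.1 = 146.3 km

146.3 km


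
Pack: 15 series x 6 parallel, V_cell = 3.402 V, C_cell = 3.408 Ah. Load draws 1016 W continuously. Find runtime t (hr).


Step 1: E_pack = Ns * V_cell * Np * C_cell = 15 * 3.402 * 6 * 3.408 = 1043.5 Wh
Step 2: t = E_pack / P = 1043.5 / 1016 = 1.027 hr

1.027 hr


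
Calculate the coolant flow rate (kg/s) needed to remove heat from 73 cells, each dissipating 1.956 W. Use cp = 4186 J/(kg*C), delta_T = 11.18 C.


Q_total = 73 * 1.956 = 142.79 W
m_dot = Q_total / (cp * dT) = 142.79 / (4186 * 11.18) = 0.003051 kg/s

0.003051 kg/s


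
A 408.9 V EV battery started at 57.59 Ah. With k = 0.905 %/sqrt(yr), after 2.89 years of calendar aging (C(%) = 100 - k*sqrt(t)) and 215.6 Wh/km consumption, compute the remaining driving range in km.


Step 1: capacity retention = 100 - 0.905 * sqrt(2.89) = 100 - 0.905 * 1.7 = 98.462%
Step 2: C_now = 57.59 * 98.462/100 = 56.704 Ah
Step 3: E_pack = V * C_now = 408.9 * 56.704 = 23186 Wh
Step 4: range = E_pack / consumption = 23186 / 215.6 = 107.5 km

107.5 km


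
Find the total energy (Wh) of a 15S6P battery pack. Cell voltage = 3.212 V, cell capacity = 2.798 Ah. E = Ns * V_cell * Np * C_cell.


E = Ns * Vcell * Np * Ccell = 15 * 3.212 * 6 * 2.798 = 808.8 Wh

808.8 Wh


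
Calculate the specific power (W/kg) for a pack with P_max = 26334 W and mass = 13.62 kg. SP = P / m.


SP = P / m = 26334 / 13.62 = 1933 W/kg

1933 W/kg


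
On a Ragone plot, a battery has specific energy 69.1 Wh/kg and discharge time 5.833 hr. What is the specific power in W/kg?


P_specific = E / t = 69.1 / 5.833 = 11.85 W/kg

11.85 W/kg


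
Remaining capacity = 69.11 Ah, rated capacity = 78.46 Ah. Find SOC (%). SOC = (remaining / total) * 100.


SOC% = 69.11 / 78.46 * 100 = 88.08%

88.08%


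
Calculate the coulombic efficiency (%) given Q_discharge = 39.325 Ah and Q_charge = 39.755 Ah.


eta_c = Q_dis / Q_chg * 100 = 39.325 / 39.755 * 100 = 98.92%

98.92%


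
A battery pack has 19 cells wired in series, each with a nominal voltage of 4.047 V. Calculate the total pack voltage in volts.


V_pack = n * V_cell = 19 * 4.047 = 76.893 V

76.893 V


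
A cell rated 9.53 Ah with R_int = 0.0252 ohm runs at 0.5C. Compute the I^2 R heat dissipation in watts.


Step 1: I = C_rate * capacity = 0.5 * 9.53 = 4.765 A
Step 2: Q = I^2 * R = 4.765^2 * 0.0252 = 22.705 * 0.0252 = 0.5722 W

0.5722 W


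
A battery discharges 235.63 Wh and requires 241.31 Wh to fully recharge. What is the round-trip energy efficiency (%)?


Round-trip efficiency = 235.63/241.31 * 100% = 97.65%

97.65%


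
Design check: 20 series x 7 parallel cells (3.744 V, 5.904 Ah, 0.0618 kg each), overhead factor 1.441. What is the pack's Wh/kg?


Step 1: V_pack = 20 * 3.744 = 74.88 V
Step 2: C_pack = 7 * 5.904 = 41.328 Ah
Step 3: E_pack = V_pack * C_pack = 74.88 * 41.328 = 3094.6 Wh
Step 4: m_pack = 20 * 7 * 0.0618 * 1.441 = 12.468 kg
Step 5: ED = E_pack / m_pack = 3094.6 / 12.468 = 248.2 Wh/kg

248.2 Wh/kg


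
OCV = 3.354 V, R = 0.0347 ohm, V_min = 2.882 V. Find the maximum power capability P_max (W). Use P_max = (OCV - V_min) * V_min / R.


dV = OCV - V_min = 0.472 V (so I_max = dV / R)
P_max = dV * V_min / R = 0.472 * 2.882 / 0.0347 = 39.20 W

39.20 W


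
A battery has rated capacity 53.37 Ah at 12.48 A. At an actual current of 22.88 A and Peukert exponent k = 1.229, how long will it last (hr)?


t_rated = C / I_rated = 53.37 / 12.48 = 4.2764 hr
(I_rated/I)^k = (0.54545)^1.229 = 0.47476
t = t_rated * (I_rated/I)^k = 4.2764 * 0.47476 = 2.030 hr

2.030 hr


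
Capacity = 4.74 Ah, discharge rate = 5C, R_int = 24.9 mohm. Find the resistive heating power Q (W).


Convert: R = 24.9 mohm = 0.0249 ohm
Step 1: I = C_rate * capacity = 5 * 4.74 = 23.7 A
Step 2: Q = I^2 * R = 23.7^2 * 0.0249 = 561.69 * 0.0249 = 13.99 W

13.99 W


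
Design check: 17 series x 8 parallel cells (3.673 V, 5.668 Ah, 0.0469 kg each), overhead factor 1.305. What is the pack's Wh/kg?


Step 1: V_pack = 17 * 3.673 = 62.441 V
Step 2: C_pack = 8 * 5.668 = 45.344 Ah
Step 3: E_pack = V_pack * C_pack = 62.441 * 45.344 = 2831.3 Wh
Step 4: m_pack = 17 * 8 * 0.0469 * 1.305 = 8.3238 kg
Step 5: ED = E_pack / m_pack = 2831.3 / 8.3238 = 340.1 Wh/kg

340.1 Wh/kg


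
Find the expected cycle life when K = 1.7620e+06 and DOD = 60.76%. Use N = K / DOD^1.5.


DOD^1.5 = 473.62
N = K / DOD^1.5 = 1.7620e+06 / 473.62 = 3720

3720 cycles


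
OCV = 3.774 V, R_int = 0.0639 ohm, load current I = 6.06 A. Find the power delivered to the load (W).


Step 1: V_terminal = OCV - I*R = 3.774 - 6.06 * 0.0639 = 3.3868 V
Step 2: P_out = V_terminal * I = 3.3868 * 6.06 = 20.52 W

20.52 W


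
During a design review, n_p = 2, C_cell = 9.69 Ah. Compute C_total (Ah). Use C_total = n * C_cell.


Parallel capacities add: 2 * 9.69 Ah = 19.38 Ah

19.38 Ah


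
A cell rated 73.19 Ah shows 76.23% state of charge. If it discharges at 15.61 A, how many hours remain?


Step 1: remaining = SOC/100 * C_total = 76.23/100 * 73.19 = 55.793 Ah
Step 2: t = remaining / I = 55.793 / 15.61 = 3.574 hr

3.574 hr


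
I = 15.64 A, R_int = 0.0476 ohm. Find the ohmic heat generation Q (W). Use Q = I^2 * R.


Q = I^2 * R = 15.64^2 * 0.0476 = 11.64 W

11.64 W


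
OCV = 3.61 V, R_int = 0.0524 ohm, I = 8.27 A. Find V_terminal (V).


IR drop = 8.27 * 0.0524 = 0.43335 V
V = 3.61 - 0.43335 = 3.177 V

3.177 V


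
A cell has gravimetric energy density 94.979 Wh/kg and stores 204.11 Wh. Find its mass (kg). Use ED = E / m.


m = E / ED = 204.11 / 94.979 = 2.149 kg

2.149 kg


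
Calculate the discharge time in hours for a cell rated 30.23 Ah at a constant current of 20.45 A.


Runtime = 30.23 Ah / 20.45 A = 1.478 hr

1.478 hr


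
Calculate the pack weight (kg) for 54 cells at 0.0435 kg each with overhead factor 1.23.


Cell mass sum = 54 * 0.0435 = 2.349 kg
With overhead 1.23: m_pack = 2.349 * 1.23 = 2.889 kg

2.889 kg


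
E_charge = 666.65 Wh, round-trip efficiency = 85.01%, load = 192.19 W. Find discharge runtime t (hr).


Step 1: E_discharge = eta/100 * E_charge = 85.01/100 * 666.65 = 566.72 Wh
Step 2: t = E_discharge / P = 566.72 / 192.19 = 2.949 hr

2.949 hr


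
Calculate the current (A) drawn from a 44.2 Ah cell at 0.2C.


At 0.2C: I = 0.2 * 44.2 Ah = 8.84 A

8.84 A


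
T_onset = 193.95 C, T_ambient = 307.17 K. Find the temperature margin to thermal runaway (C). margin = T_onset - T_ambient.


Convert: T_ambient = 307.17 K = 34.02 C
margin = 193.95 - 34.02 = 159.93 C

159.93 C


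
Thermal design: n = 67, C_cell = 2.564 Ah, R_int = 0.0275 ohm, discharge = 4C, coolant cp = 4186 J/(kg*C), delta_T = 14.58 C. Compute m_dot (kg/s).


Step 1: I = 4 * 2.564 = 10.256 A
Step 2: Q_cell = I^2 * R = 10.256^2 * 0.0275 = 2.8926 W
Step 3: Q_total = 67 * 2.8926 = 193.8 W
Step 4: m_dot = Q_total / (cp * dT) = 193.8 / (4186 * 14.58) = 0.003175 kg/s

0.003175 kg/s


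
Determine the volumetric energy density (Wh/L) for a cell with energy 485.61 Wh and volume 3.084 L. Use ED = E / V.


ED = E / V = 485.61 / 3.084 = 157.5 Wh/L

157.5 Wh/L


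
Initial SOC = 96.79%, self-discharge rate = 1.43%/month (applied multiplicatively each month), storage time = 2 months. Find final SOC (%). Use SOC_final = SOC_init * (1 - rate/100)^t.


decay = (1 - 1.43/100)^2 = 0.9716
SOC_final = 96.79 * 0.9716 = 94.04%

94.04%


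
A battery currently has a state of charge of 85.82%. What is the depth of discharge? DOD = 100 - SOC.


Complement of SOC: DOD = 100% - 85.82% = 14.18%

14.18%


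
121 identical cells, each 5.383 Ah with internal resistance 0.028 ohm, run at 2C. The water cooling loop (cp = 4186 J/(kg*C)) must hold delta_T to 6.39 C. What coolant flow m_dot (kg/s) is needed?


Step 1: I = 2 * 5.383 = 10.766 A
Step 2: Q_cell = I^2 * R = 10.766^2 * 0.028 = 3.2454 W
Step 3: Q_total = 121 * 3.2454 = 392.69 W
Step 4: m_dot = Q_total / (cp * dT) = 392.69 / (4186 * 6.39) = 0.01468 kg/s

0.01468 kg/s


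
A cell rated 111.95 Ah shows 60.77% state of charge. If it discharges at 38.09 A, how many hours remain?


Step 1: remaining = SOC/100 * C_total = 60.77/100 * 111.95 = 68.032 Ah
Step 2: t = remaining / I = 68.032 / 38.09 = 1.786 hr

1.786 hr


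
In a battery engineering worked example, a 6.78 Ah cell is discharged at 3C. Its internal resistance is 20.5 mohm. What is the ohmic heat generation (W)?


Convert: R = 20.5 mohm = 0.0205 ohm
Step 1: I = C_rate * capacity = 3 * 6.78 = 20.34 A
Step 2: Q = I^2 * R = 20.34^2 * 0.0205 = 413.72 * 0.0205 = 8.481 W

8.481 W


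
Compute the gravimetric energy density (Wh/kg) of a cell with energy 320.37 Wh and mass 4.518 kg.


Specific energy = 320.37 Wh / 4.518 kg = 70.91 Wh/kg

70.91 Wh/kg


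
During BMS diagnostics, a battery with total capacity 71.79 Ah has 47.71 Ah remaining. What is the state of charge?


SOC% = 47.71 / 71.79 * 100 = 66.46%

66.46%


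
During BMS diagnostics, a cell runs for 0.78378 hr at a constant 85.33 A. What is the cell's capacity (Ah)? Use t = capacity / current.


C = I * t = 85.33 * 0.78378 = 66.88 Ah

66.88 Ah


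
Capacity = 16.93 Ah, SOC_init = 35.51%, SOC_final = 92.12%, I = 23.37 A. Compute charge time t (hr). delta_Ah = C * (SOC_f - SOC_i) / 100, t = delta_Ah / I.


Step 1: dSOC = 92.12% - 35.51% = 56.61%
Step 2: delta_Ah = 16.93 * 56.61 / 100 = 9.5841 Ah
Step 3: t = 9.5841 / 23.37 = 0.4101 hr

0.4101 hr


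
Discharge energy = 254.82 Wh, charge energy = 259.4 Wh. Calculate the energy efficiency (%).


Round-trip efficiency = 254.82/259.4 * 100% = 98.23%

98.23%


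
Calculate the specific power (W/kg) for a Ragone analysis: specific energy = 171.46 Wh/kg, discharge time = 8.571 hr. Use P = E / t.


Specific power = 171.46 Wh/kg / 8.571 hr = 20.00 W/kg

20.00 W/kg


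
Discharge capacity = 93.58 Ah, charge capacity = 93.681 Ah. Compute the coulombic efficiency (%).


eta_c = Q_dis / Q_chg * 100 = 93.58 / 93.681 * 100 = 99.89%

99.89%


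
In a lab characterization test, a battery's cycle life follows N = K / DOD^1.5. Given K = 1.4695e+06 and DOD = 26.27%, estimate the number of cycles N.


Step 1: DOD^1.5 = 26.27^1.5 = 134.64
Step 2: N = 1.4695e+06 / 134.64 = 10910 cycles

10910 cycles


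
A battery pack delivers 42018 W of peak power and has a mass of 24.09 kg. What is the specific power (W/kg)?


Specific power = 42018 W / 24.09 kg = 1744 W/kg

1744 W/kg


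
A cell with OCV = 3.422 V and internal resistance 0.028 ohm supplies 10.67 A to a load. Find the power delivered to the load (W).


Step 1: V_terminal = OCV - I*R = 3.422 - 10.67 * 0.028 = 3.1232 V
Step 2: P_out = V_terminal * I = 3.1232 * 10.67 = 33.32 W

33.32 W


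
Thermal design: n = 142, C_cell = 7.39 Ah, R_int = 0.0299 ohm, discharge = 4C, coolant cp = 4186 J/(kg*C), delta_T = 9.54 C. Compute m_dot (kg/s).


Step 1: I = 4 * 7.39 = 29.56 A
Step 2: Q_cell = I^2 * R = 29.56^2 * 0.0299 = 26.126 W
Step 3: Q_total = 142 * 26.126 = 3709.9 W
Step 4: m_dot = Q_total / (cp * dT) = 3709.9 / (4186 * 9.54) = 0.09290 kg/s

0.09290 kg/s


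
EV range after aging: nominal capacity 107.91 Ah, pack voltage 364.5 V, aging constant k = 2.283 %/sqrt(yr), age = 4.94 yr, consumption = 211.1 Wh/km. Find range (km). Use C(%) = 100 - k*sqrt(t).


Step 1: capacity retention = 100 - 2.283 * sqrt(4.94) = 100 - 2.283 * 2.2226 = 94.926%
Step 2: C_now = 107.91 * 94.926/100 = 102.43 Ah
Step 3: E_pack = V * C_now = 364.5 * 102.43 = 37336 Wh
Step 4: range = E_pack / consumption = 37336 / 211.1 = 176.9 km

176.9 km


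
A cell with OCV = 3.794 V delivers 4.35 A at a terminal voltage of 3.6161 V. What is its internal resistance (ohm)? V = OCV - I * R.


R = (OCV - V) / I = (3.794 - 3.6161) / 4.35 = 0.04090 ohm

0.04090 ohm


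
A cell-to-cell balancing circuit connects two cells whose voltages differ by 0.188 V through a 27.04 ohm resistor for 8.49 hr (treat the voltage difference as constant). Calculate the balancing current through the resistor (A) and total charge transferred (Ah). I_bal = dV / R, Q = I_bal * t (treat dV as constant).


First, Ohm's law: I_bal = 0.188 V / 27.04 ohm = 0.0069527 A
Then Q = I * t = 0.0069527 A * 8.49 hr = 0.05903 Ah

I=0.0069527 A, Q=0.05903 Ah


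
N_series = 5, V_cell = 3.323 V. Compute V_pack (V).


V_pack = n * V_cell = 5 * 3.323 = 16.615 V

16.615 V


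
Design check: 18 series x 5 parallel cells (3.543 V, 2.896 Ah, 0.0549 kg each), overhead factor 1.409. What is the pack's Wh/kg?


Step 1: V_pack = 18 * 3.543 = 63.774 V
Step 2: C_pack = 5 * 2.896 = 14.48 Ah
Step 3: E_pack = V_pack * C_pack = 63.774 * 14.48 = 923.45 Wh
Step 4: m_pack = 18 * 5 * 0.0549 * 1.409 = 6.9619 kg
Step 5: ED = E_pack / m_pack = 923.45 / 6.9619 = 132.6 Wh/kg

132.6 Wh/kg


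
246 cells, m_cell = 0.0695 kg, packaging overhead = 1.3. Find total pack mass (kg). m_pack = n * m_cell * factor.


m_pack = n * m_cell * overhead = 246 * 0.0695 * 1.3 = 22.23 kg

22.23 kg


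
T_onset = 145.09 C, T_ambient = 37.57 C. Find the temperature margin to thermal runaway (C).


Safety margin = 145.09 C - 37.57 C = 107.52 C

107.52 C


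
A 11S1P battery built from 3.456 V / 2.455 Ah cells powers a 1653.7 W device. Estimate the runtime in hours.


Step 1: E_pack = Ns * V_cell * Np * C_cell = 11 * 3.456 * 1 * 2.455 = 93.329 Wh
Step 2: t = E_pack / P = 93.329 / 1653.7 = 0.05644 hr

0.05644 hr


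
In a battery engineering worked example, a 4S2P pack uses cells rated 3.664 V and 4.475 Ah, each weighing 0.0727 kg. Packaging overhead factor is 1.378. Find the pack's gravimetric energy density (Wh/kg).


Step 1: V_pack = 4 * 3.664 = 14.656 V
Step 2: C_pack = 2 * 4.475 = 8.95 Ah
Step 3: E_pack = V_pack * C_pack = 14.656 * 8.95 = 131.17 Wh
Step 4: m_pack = 4 * 2 * 0.0727 * 1.378 = 0.80144 kg
Step 5: ED = E_pack / m_pack = 131.17 / 0.80144 = 163.7 Wh/kg

163.7 Wh/kg


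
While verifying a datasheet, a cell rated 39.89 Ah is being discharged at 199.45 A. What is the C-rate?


C_rate = I / capacity = 199.45 / 39.89 = 5C

5C


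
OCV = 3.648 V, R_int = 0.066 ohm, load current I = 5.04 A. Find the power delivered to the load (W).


Step 1: V_terminal = OCV - I*R = 3.648 - 5.04 * 0.066 = 3.3154 V
Step 2: P_out = V_terminal * I = 3.3154 * 5.04 = 16.71 W

16.71 W


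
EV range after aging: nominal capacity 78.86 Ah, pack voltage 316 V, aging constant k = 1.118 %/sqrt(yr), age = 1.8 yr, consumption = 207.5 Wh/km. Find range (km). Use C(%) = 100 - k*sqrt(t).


Step 1: capacity retention = 100 - 1.118 * sqrt(1.8) = 100 - 1.118 * 1.3416 = 98.5%
Step 2: C_now = 78.86 * 98.5/100 = 77.677 Ah
Step 3: E_pack = V * C_now = 316 * 77.677 = 24546 Wh
Step 4: range = E_pack / consumption = 24546 / 207.5 = 118.3 km

118.3 km


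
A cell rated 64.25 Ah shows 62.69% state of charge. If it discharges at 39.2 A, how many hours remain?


Step 1: remaining = SOC/100 * C_total = 62.69/100 * 64.25 = 40.278 Ah
Step 2: t = remaining / I = 40.278 / 39.2 = 1.028 hr

1.028 hr


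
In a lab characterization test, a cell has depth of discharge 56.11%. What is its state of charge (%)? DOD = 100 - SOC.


SOC = 100 - DOD = 100 - 56.11 = 43.89%

43.89%


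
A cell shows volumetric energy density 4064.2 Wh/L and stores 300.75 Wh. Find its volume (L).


V = E / ED = 300.75 / 4064.2 = 0.07400 L

0.07400 L


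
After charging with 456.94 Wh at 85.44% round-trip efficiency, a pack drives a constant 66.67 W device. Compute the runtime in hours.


Step 1: E_discharge = eta/100 * E_charge = 85.44/100 * 456.94 = 390.41 Wh
Step 2: t = E_discharge / P = 390.41 / 66.67 = 5.856 hr

5.856 hr


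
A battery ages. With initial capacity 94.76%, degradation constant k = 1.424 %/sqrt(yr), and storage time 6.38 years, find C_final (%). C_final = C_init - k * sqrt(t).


sqrt(t) = sqrt(6.38) = 2.5259
C_final = 94.76 - 1.424 * 2.5259 = 91.16%

91.16%


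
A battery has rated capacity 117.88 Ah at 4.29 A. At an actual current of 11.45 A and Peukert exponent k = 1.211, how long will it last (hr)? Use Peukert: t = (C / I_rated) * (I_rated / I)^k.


Step 1: t_rated = C / I_rated = 117.88 / 4.29 = 27.478 hr
Step 2: ratio = 4.29 / 11.45 = 0.37467
Step 3: ratio^k = 0.37467^1.211 = 0.30457
Step 4: t = t_rated * ratio^k = 27.478 * 0.30457 = 8.369 hr

8.369 hr


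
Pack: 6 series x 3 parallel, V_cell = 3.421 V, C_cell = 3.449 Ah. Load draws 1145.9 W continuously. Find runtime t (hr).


Step 1: E_pack = Ns * V_cell * Np * C_cell = 6 * 3.421 * 3 * 3.449 = 212.38 Wh
Step 2: t = E_pack / P = 212.38 / 1145.9 = 0.1853 hr

0.1853 hr


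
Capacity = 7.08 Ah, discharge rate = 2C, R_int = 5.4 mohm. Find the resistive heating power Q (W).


Convert: R = 5.4 mohm = 0.0054 ohm
Step 1: I = C_rate * capacity = 2 * 7.08 = 14.16 A
Step 2: Q = I^2 * R = 14.16^2 * 0.0054 = 200.51 * 0.0054 = 1.083 W

1.083 W


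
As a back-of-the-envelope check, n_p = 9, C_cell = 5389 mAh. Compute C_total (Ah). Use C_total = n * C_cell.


Convert: C_cell = 5389 mAh = 5.389 Ah
C_total = 9 * 5.389 = 48.501 Ah

48.501 Ah


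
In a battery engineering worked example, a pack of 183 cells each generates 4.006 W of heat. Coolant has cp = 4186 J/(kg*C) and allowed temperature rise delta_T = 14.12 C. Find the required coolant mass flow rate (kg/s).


Step 1: Total heat Q = 183 * 4.006 W = 733.1 W
Step 2: denom = cp * dT = 4186 * 14.12 = 59106
Step 3: m_dot = 733.1 / 59106 = 0.01240 kg/s

0.01240 kg/s


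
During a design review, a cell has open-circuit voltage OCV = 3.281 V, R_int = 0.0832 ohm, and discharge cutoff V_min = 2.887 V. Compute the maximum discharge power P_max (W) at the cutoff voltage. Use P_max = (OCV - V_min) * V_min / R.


dV = OCV - V_min = 0.394 V (so I_max = dV / R)
P_max = dV * V_min / R = 0.394 * 2.887 / 0.0832 = 13.67 W

13.67 W


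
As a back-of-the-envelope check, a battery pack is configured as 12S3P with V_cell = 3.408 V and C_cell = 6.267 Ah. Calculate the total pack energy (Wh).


V_pack = 12 * 3.408 = 40.896 V
C_pack = 3 * 6.267 = 18.801 Ah
E = V_pack * C_pack = 40.896 * 18.801 = 768.9 Wh

768.9 Wh


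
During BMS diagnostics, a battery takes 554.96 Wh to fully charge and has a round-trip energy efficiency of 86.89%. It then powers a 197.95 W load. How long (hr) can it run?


Step 1: E_discharge = eta/100 * E_charge = 86.89/100 * 554.96 = 482.2 Wh
Step 2: t = E_discharge / P = 482.2 / 197.95 = 2.436 hr

2.436 hr


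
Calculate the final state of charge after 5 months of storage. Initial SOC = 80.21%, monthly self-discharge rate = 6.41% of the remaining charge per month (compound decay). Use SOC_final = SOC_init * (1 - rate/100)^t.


Monthly retention factor = 1 - 6.41/100 = 0.9359
Over 5 months: factor^5 = 0.71804
SOC_final = 80.21 * 0.71804 = 57.59%

57.59%


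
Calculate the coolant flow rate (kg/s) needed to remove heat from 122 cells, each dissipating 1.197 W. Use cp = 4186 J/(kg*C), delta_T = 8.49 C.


Q_total = 122 * 1.197 = 146.03 W
m_dot = Q_total / (cp * dT) = 146.03 / (4186 * 8.49) = 0.004109 kg/s

0.004109 kg/s


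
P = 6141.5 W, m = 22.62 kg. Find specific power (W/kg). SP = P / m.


Specific power = 6141.5 W / 22.62 kg = 271.5 W/kg

271.5 W/kg


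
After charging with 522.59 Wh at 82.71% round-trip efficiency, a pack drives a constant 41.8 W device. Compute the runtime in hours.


Step 1: E_discharge = eta/100 * E_charge = 82.71/100 * 522.59 = 432.23 Wh
Step 2: t = E_discharge / P = 432.23 / 41.8 = 10.34 hr

10.34 hr


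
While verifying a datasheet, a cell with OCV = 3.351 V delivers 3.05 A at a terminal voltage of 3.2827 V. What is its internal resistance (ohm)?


R = (OCV - V) / I = (3.351 - 3.2827) / 3.05 = 0.02239 ohm

0.02239 ohm


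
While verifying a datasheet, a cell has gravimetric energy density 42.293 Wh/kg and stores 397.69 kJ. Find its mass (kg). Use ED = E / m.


Convert: E = 397.69 kJ = 110.47 Wh
m = E / ED = 110.47 / 42.293 = 2.612 kg

2.612 kg


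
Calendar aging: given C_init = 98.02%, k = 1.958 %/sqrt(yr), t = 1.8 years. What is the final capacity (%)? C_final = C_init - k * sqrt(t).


Step 1: sqrt(1.8 yr) = 1.3416
Step 2: drop = 1.958 * 1.3416 = 2.6269
Step 3: C_final = 98.02 - 2.6269 = 95.39%

95.39%


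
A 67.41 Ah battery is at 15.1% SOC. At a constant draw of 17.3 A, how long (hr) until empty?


Step 1: remaining = SOC/100 * C_total = 15.1/100 * 67.41 = 10.179 Ah
Step 2: t = remaining / I = 10.179 / 17.3 = 0.5884 hr

0.5884 hr


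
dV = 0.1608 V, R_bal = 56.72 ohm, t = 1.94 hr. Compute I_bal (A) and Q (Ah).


First, Ohm's law: I_bal = 0.1608 V / 56.72 ohm = 0.002835 A
Then Q = I * t = 0.002835 A * 1.94 hr = 0.005500 Ah

I=0.002835 A, Q=0.005500 Ah


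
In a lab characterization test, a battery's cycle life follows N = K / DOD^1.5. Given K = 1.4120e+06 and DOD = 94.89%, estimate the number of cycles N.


Step 1: DOD^1.5 = 94.89^1.5 = 924.34
Step 2: N = 1.4120e+06 / 924.34 = 1528 cycles

1528 cycles


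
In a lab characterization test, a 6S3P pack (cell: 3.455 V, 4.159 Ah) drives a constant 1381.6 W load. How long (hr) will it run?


Step 1: E_pack = Ns * V_cell * Np * C_cell = 6 * 3.455 * 3 * 4.159 = 258.65 Wh
Step 2: t = E_pack / P = 258.65 / 1381.6 = 0.1872 hr

0.1872 hr


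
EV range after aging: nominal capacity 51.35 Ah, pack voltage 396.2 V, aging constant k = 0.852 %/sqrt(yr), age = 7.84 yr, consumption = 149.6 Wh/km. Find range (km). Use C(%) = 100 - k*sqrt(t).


Step 1: capacity retention = 100 - 0.852 * sqrt(7.84) = 100 - 0.852 * 2.8 = 97.614%
Step 2: C_now = 51.35 * 97.614/100 = 50.125 Ah
Step 3: E_pack = V * C_now = 396.2 * 50.125 = 19860 Wh
Step 4: range = E_pack / consumption = 19860 / 149.6 = 132.8 km

132.8 km
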